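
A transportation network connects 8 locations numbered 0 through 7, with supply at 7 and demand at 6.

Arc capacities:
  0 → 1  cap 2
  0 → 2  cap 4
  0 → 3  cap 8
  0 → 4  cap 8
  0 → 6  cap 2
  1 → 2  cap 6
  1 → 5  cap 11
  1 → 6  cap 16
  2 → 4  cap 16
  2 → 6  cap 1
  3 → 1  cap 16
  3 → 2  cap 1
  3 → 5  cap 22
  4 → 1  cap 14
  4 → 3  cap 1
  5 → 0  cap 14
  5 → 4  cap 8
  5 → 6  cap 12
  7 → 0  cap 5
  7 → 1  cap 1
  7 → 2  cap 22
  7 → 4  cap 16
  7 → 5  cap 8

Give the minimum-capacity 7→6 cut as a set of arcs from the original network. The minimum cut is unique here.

Min-cut arcs: {(2,6), (4,1), (4,3), (7,0), (7,1), (7,5)} (total capacity 30)

augment #1: 7→0→6 push 2
augment #2: 7→1→6 push 1
augment #3: 7→2→6 push 1
augment #4: 7→5→6 push 8
augment #5: 7→0→1→6 push 2
augment #6: 7→4→1→6 push 13
augment #7: 7→0→3→5→6 push 1
augment #8: 7→4→1→5→6 push 1
augment #9: 7→4→3→5→6 push 1
max flow = 30; residual-reachable set from 7 gives S-side
cut edges (S→T): {(2,6), (4,1), (4,3), (7,0), (7,1), (7,5)} total cap 30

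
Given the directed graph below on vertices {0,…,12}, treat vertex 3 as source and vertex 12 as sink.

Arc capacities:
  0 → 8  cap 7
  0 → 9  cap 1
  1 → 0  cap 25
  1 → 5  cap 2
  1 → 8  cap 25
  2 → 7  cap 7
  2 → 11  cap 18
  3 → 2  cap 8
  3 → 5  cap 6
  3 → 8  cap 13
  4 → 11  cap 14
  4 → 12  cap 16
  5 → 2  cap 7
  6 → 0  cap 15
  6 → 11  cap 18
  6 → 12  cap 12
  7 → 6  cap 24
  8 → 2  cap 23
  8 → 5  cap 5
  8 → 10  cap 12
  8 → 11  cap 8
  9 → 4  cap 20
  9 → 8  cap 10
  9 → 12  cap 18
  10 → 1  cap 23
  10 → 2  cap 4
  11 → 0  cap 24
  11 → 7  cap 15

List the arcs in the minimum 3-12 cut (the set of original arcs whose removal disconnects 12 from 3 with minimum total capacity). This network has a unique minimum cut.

Min-cut arcs: {(0,9), (6,12)} (total capacity 13)

augment #1: 3→2→7→6→12 push 7
augment #2: 3→2→11→0→9→12 push 1
augment #3: 3→8→11→7→6→12 push 5
max flow = 13; residual-reachable set from 3 gives S-side
cut edges (S→T): {(0,9), (6,12)} total cap 13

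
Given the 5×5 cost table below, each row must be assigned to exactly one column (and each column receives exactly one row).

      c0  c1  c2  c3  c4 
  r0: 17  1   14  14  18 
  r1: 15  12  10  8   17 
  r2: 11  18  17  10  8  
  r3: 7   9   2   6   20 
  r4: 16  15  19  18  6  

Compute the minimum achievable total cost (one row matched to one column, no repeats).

optimal assignment: row0→col1 (cost 1), row1→col3 (cost 8), row2→col0 (cost 11), row3→col2 (cost 2), row4→col4 (cost 6)
total = 1 + 8 + 11 + 2 + 6 = 28

Minimum assignment cost: 28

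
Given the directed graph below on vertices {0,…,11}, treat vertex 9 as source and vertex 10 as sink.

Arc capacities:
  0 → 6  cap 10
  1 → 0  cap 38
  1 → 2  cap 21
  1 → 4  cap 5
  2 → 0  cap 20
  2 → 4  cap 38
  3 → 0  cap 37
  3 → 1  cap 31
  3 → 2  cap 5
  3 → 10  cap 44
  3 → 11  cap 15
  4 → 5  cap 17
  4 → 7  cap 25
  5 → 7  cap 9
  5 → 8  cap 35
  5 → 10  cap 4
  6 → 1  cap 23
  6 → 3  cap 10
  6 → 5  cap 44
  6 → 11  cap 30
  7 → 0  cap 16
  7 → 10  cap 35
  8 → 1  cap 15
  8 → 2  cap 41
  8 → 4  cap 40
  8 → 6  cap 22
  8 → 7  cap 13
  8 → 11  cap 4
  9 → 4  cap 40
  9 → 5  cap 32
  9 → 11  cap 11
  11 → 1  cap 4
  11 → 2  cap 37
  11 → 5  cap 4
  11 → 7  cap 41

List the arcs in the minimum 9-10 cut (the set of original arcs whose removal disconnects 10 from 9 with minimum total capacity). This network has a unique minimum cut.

Min-cut arcs: {(5,10), (6,3), (7,10)} (total capacity 49)

augment #1: 9→5→10 push 4
augment #2: 9→4→7→10 push 25
augment #3: 9→5→7→10 push 9
augment #4: 9→11→7→10 push 1
augment #5: 9→5→8→6→3→10 push 10
max flow = 49; residual-reachable set from 9 gives S-side
cut edges (S→T): {(5,10), (6,3), (7,10)} total cap 49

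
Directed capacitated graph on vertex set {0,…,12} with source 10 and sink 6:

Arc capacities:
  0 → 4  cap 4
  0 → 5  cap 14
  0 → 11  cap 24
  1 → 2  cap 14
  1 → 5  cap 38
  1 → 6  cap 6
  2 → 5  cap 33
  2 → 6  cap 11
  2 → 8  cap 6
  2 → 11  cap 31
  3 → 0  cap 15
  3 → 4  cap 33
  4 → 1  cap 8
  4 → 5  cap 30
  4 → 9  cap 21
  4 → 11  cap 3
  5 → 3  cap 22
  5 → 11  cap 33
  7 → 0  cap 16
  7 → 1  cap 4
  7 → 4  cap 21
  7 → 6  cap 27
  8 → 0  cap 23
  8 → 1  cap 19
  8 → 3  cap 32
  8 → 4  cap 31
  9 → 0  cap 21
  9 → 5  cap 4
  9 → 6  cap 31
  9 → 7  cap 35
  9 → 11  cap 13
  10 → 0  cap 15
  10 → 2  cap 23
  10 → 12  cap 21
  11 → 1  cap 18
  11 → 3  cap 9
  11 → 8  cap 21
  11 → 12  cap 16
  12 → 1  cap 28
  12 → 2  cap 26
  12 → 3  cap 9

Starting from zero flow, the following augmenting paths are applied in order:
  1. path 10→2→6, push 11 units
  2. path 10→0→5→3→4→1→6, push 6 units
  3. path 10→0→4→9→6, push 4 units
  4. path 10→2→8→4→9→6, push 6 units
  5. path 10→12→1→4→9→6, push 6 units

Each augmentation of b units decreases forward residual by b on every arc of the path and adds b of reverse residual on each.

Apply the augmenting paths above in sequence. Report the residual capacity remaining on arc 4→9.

Residual capacity of (4,9): 5

after path 1 (10→2→6, push 11): res(4,9)=21
after path 2 (10→0→5→3→4→1→6, push 6): res(4,9)=21
after path 3 (10→0→4→9→6, push 4): res(4,9)=17
after path 4 (10→2→8→4→9→6, push 6): res(4,9)=11
after path 5 (10→12→1→4→9→6, push 6): res(4,9)=5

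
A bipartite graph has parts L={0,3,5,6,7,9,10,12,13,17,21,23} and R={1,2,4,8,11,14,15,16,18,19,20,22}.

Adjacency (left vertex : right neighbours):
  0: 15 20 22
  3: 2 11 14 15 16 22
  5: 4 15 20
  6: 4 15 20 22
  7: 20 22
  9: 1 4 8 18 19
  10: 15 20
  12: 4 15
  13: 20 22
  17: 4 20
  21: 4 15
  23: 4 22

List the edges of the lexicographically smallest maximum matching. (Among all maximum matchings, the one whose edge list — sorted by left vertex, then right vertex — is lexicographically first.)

|M| = 6 (so the lex-smallest maximum matching has 6 edges)
process left vertices in ascending order; for each, take the smallest-labelled available neighbour that still permits 6 edges overall, or leave it unmatched if none does
lex-smallest matching: {0-15, 3-2, 5-4, 6-20, 7-22, 9-1}

Lex-smallest maximum matching: {(0,15), (3,2), (5,4), (6,20), (7,22), (9,1)}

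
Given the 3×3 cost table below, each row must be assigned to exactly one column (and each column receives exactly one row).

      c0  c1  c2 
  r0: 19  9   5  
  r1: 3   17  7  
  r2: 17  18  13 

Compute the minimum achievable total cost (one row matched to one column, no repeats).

Minimum assignment cost: 25

optimal assignment: row0→col1 (cost 9), row1→col0 (cost 3), row2→col2 (cost 13)
total = 9 + 3 + 13 = 25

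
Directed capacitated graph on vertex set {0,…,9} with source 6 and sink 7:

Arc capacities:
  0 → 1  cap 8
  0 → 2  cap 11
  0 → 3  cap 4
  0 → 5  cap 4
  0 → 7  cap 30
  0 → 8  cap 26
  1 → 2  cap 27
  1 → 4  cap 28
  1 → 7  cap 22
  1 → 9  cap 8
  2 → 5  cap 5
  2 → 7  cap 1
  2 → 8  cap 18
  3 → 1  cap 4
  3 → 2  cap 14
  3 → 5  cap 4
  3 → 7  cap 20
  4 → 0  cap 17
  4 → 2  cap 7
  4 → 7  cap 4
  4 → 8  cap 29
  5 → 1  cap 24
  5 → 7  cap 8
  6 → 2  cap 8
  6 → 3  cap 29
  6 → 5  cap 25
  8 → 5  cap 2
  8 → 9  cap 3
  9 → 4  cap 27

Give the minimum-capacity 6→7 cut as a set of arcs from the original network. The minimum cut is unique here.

augment #1: 6→2→7 push 1
augment #2: 6→3→7 push 20
augment #3: 6→5→7 push 8
augment #4: 6→3→1→7 push 4
augment #5: 6→5→1→7 push 17
augment #6: 6→2→5→1→7 push 1
augment #7: 6→2→5→1→4→7 push 4
augment #8: 6→2→8→9→4→0→7 push 2
augment #9: 6→3→5→1→4→0→7 push 2
augment #10: 6→3→2→8→9→4→0→7 push 1
max flow = 60; residual-reachable set from 6 gives S-side
cut edges (S→T): {(2,7), (3,1), (3,7), (5,1), (5,7), (8,9)} total cap 60

Min-cut arcs: {(2,7), (3,1), (3,7), (5,1), (5,7), (8,9)} (total capacity 60)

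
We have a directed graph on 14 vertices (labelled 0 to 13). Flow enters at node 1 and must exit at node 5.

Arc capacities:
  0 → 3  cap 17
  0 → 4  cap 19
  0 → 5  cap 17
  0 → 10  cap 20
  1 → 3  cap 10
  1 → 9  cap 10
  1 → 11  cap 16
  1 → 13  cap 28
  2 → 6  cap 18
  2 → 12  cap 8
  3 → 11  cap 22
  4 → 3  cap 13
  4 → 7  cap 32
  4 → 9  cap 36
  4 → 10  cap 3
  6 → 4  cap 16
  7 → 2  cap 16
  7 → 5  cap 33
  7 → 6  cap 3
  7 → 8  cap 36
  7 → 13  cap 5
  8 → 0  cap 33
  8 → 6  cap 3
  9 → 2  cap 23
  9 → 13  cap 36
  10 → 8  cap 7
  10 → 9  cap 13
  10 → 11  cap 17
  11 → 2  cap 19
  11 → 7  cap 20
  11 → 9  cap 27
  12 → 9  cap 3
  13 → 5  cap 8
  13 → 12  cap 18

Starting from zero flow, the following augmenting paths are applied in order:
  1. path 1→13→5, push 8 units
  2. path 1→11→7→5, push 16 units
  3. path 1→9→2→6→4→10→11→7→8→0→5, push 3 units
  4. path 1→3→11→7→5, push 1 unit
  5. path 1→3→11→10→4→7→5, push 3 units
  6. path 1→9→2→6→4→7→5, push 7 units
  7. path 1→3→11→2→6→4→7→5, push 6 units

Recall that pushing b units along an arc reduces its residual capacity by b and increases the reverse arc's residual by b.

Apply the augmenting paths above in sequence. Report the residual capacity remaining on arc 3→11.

after path 1 (1→13→5, push 8): res(3,11)=22
after path 2 (1→11→7→5, push 16): res(3,11)=22
after path 3 (1→9→2→6→4→10→11→7→8→0→5, push 3): res(3,11)=22
after path 4 (1→3→11→7→5, push 1): res(3,11)=21
after path 5 (1→3→11→10→4→7→5, push 3): res(3,11)=18
after path 6 (1→9→2→6→4→7→5, push 7): res(3,11)=18
after path 7 (1→3→11→2→6→4→7→5, push 6): res(3,11)=12

Residual capacity of (3,11): 12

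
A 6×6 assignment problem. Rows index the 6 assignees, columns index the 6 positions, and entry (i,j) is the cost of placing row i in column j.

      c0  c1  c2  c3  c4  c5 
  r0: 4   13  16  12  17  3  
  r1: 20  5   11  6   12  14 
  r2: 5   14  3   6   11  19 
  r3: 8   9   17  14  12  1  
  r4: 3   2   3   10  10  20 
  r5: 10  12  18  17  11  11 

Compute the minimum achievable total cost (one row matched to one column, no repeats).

optimal assignment: row0→col0 (cost 4), row1→col3 (cost 6), row2→col2 (cost 3), row3→col5 (cost 1), row4→col1 (cost 2), row5→col4 (cost 11)
total = 4 + 6 + 3 + 1 + 2 + 11 = 27

Minimum assignment cost: 27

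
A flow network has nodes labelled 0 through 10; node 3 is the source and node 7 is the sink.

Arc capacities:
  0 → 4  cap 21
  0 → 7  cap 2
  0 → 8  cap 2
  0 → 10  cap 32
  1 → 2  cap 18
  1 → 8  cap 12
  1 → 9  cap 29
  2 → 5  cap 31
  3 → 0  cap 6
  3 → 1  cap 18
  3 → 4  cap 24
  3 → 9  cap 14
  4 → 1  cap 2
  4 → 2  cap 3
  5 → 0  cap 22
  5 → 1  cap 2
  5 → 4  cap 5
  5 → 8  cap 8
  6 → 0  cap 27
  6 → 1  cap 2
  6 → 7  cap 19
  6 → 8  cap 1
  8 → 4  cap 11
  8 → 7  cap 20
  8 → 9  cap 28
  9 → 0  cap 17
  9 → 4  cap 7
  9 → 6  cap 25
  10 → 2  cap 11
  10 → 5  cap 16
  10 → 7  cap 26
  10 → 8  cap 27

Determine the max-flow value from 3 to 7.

Maximum flow value: 43

augment #1: 3→0→7 bottleneck 2, total now 2
augment #2: 3→0→8→7 bottleneck 2, total now 4
augment #3: 3→0→10→7 bottleneck 2, total now 6
augment #4: 3→1→8→7 bottleneck 12, total now 18
augment #5: 3→9→6→7 bottleneck 14, total now 32
augment #6: 3→1→9→6→7 bottleneck 5, total now 37
augment #7: 3→1→2→5→8→7 bottleneck 1, total now 38
augment #8: 3→4→2→5→8→7 bottleneck 3, total now 41
augment #9: 3→4→1→2→5→8→7 bottleneck 2, total now 43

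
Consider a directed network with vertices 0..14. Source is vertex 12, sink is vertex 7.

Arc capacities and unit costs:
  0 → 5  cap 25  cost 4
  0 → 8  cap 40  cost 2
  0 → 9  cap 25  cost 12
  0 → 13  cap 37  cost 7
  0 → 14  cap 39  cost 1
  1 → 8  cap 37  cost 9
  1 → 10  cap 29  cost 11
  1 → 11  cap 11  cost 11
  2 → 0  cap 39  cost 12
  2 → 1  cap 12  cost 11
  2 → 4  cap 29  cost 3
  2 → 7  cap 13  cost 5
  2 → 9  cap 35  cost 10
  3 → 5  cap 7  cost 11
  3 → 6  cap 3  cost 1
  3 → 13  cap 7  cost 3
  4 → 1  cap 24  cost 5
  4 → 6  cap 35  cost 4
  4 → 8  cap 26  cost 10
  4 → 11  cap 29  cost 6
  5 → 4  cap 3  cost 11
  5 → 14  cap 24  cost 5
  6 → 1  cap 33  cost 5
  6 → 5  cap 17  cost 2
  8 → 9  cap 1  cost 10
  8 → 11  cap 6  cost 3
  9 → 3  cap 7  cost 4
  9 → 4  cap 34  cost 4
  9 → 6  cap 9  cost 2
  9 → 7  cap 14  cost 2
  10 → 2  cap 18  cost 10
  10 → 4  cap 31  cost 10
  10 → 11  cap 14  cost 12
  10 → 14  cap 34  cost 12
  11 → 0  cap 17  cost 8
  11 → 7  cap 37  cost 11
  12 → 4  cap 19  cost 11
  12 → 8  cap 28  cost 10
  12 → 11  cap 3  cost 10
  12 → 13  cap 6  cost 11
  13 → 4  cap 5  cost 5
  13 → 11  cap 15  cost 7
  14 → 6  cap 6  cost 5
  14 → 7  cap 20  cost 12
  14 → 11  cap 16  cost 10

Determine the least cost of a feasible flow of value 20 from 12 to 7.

Minimum cost for 20 units: 509

shortest-cost path #1: 12→11→7 push 3 @ unit cost 21 (adds 63)
shortest-cost path #2: 12→8→9→7 push 1 @ unit cost 22 (adds 22)
shortest-cost path #3: 12→8→11→7 push 6 @ unit cost 24 (adds 144)
shortest-cost path #4: 12→4→11→7 push 10 @ unit cost 28 (adds 280)
total cost = 509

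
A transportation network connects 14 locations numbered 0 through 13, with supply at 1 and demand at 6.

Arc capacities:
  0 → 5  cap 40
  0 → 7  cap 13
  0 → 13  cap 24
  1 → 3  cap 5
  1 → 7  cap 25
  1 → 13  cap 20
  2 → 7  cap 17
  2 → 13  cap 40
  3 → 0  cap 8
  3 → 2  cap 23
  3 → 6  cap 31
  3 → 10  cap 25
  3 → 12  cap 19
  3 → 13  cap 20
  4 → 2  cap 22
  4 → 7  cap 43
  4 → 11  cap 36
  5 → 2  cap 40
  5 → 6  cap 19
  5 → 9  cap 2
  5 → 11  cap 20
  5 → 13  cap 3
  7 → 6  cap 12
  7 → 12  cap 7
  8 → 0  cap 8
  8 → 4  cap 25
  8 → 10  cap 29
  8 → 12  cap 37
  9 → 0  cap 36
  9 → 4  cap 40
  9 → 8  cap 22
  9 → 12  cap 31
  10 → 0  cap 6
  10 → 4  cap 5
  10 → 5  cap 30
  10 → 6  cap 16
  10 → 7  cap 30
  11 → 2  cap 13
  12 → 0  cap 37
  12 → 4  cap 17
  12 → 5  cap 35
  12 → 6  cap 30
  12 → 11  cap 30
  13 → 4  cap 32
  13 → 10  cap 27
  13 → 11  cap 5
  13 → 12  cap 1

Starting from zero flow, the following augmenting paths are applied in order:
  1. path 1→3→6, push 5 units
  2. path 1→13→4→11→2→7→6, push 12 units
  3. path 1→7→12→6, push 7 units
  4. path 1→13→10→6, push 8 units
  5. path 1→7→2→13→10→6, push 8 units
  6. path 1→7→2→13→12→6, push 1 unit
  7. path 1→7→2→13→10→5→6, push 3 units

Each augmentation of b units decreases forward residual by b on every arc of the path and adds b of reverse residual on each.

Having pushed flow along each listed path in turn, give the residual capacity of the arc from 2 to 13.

Residual capacity of (2,13): 28

after path 1 (1→3→6, push 5): res(2,13)=40
after path 2 (1→13→4→11→2→7→6, push 12): res(2,13)=40
after path 3 (1→7→12→6, push 7): res(2,13)=40
after path 4 (1→13→10→6, push 8): res(2,13)=40
after path 5 (1→7→2→13→10→6, push 8): res(2,13)=32
after path 6 (1→7→2→13→12→6, push 1): res(2,13)=31
after path 7 (1→7→2→13→10→5→6, push 3): res(2,13)=28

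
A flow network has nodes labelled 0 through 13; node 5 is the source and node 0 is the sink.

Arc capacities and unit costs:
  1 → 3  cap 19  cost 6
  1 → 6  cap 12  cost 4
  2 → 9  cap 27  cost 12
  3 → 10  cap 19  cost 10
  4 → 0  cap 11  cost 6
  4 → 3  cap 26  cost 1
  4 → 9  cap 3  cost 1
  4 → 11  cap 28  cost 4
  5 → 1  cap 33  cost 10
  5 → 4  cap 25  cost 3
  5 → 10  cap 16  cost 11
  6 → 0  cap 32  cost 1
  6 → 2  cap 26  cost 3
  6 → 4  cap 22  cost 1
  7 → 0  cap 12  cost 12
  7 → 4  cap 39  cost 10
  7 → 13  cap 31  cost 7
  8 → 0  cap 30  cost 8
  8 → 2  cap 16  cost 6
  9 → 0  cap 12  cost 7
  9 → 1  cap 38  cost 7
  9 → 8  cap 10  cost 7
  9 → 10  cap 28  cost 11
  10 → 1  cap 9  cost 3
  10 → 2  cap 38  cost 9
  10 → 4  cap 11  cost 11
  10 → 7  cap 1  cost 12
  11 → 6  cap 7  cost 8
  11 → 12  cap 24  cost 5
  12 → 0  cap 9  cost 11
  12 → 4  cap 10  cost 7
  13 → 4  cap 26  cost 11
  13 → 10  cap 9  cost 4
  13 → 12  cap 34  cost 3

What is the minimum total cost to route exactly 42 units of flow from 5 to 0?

shortest-cost path #1: 5→4→0 push 11 @ unit cost 9 (adds 99)
shortest-cost path #2: 5→4→9→0 push 3 @ unit cost 11 (adds 33)
shortest-cost path #3: 5→1→6→0 push 12 @ unit cost 15 (adds 180)
shortest-cost path #4: 5→4→11→6→0 push 7 @ unit cost 16 (adds 112)
shortest-cost path #5: 5→4→11→12→0 push 4 @ unit cost 23 (adds 92)
shortest-cost path #6: 5→10→7→0 push 1 @ unit cost 35 (adds 35)
shortest-cost path #7: 5→10→2→9→0 push 4 @ unit cost 39 (adds 156)
total cost = 707

Minimum cost for 42 units: 707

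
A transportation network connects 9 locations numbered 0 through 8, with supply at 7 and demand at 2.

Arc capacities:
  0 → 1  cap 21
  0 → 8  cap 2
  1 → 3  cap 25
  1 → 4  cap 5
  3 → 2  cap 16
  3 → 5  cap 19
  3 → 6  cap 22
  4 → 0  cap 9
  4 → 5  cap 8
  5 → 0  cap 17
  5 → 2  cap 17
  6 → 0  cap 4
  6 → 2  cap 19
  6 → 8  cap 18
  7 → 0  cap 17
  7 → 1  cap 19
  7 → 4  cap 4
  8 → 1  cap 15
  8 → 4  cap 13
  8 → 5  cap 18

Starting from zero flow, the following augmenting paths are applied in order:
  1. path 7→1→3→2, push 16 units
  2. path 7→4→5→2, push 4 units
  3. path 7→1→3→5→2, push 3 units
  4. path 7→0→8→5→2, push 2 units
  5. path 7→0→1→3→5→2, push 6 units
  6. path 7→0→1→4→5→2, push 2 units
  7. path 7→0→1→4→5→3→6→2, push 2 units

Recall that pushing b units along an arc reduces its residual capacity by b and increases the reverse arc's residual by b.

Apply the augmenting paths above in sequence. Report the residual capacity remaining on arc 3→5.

after path 1 (7→1→3→2, push 16): res(3,5)=19
after path 2 (7→4→5→2, push 4): res(3,5)=19
after path 3 (7→1→3→5→2, push 3): res(3,5)=16
after path 4 (7→0→8→5→2, push 2): res(3,5)=16
after path 5 (7→0→1→3→5→2, push 6): res(3,5)=10
after path 6 (7→0→1→4→5→2, push 2): res(3,5)=10
after path 7 (7→0→1→4→5→3→6→2, push 2): res(3,5)=12

Residual capacity of (3,5): 12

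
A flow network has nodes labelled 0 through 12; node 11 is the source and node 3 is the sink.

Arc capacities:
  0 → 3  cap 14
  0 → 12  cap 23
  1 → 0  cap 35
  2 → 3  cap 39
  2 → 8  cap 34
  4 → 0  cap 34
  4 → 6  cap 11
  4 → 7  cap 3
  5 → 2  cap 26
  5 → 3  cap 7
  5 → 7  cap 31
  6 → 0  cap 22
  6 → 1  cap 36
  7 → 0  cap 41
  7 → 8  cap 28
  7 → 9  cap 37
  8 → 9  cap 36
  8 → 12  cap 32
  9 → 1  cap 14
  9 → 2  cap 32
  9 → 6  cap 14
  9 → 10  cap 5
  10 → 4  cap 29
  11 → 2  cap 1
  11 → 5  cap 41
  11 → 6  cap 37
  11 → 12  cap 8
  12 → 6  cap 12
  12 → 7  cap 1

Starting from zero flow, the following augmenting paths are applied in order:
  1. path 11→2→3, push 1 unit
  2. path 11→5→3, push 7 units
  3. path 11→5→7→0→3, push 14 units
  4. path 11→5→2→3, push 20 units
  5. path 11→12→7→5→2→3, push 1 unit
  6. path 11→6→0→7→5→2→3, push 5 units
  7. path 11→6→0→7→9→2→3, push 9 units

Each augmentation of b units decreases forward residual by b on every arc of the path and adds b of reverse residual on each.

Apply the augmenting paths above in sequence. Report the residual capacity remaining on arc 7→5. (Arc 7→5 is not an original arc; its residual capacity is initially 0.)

after path 1 (11→2→3, push 1): res(7,5)=0
after path 2 (11→5→3, push 7): res(7,5)=0
after path 3 (11→5→7→0→3, push 14): res(7,5)=14
after path 4 (11→5→2→3, push 20): res(7,5)=14
after path 5 (11→12→7→5→2→3, push 1): res(7,5)=13
after path 6 (11→6→0→7→5→2→3, push 5): res(7,5)=8
after path 7 (11→6→0→7→9→2→3, push 9): res(7,5)=8

Residual capacity of (7,5): 8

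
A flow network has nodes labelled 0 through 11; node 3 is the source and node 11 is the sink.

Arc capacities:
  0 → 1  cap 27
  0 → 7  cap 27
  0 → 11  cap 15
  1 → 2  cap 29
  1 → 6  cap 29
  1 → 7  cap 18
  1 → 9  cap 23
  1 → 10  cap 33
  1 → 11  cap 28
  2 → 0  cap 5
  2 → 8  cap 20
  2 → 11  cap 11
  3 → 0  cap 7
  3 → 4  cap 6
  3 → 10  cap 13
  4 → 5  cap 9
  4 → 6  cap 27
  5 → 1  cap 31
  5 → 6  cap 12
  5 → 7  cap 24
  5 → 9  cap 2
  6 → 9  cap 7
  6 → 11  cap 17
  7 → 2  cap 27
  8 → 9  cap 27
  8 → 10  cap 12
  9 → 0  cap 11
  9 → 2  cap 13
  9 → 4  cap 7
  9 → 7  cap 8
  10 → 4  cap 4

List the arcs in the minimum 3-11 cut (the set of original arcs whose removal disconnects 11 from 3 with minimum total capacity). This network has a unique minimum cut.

augment #1: 3→0→11 push 7
augment #2: 3→4→6→11 push 6
augment #3: 3→10→4→6→11 push 4
max flow = 17; residual-reachable set from 3 gives S-side
cut edges (S→T): {(3,0), (3,4), (10,4)} total cap 17

Min-cut arcs: {(3,0), (3,4), (10,4)} (total capacity 17)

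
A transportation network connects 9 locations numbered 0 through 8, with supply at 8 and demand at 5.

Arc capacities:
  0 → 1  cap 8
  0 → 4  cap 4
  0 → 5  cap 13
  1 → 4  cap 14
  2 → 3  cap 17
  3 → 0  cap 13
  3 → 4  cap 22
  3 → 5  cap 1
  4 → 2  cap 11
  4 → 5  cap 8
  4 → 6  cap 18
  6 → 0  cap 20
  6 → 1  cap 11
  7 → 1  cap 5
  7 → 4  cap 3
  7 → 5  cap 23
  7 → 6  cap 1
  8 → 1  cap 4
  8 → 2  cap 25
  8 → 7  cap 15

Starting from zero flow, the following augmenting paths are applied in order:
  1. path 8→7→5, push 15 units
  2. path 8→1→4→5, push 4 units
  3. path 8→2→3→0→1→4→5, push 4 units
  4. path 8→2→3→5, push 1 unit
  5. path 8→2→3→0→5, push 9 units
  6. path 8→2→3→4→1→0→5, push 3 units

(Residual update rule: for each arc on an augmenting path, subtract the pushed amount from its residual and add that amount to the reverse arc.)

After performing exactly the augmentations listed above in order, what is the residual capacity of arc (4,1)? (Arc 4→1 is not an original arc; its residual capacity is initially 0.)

Residual capacity of (4,1): 5

after path 1 (8→7→5, push 15): res(4,1)=0
after path 2 (8→1→4→5, push 4): res(4,1)=4
after path 3 (8→2→3→0→1→4→5, push 4): res(4,1)=8
after path 4 (8→2→3→5, push 1): res(4,1)=8
after path 5 (8→2→3→0→5, push 9): res(4,1)=8
after path 6 (8→2→3→4→1→0→5, push 3): res(4,1)=5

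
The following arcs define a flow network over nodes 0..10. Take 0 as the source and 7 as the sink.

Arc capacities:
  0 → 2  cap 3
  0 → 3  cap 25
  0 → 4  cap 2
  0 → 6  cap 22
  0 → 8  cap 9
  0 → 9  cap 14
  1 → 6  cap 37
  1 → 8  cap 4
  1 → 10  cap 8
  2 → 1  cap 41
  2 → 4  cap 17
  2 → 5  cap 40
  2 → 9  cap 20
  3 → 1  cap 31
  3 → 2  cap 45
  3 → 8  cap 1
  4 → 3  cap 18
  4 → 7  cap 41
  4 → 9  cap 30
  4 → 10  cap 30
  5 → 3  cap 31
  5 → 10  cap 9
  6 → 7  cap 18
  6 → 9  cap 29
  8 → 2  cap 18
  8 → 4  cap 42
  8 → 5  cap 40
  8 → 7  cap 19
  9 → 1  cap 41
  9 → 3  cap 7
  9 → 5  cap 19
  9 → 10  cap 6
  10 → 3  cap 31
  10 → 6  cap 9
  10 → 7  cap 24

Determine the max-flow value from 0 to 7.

Maximum flow value: 74

augment #1: 0→4→7 bottleneck 2, total now 2
augment #2: 0→6→7 bottleneck 18, total now 20
augment #3: 0→8→7 bottleneck 9, total now 29
augment #4: 0→2→4→7 bottleneck 3, total now 32
augment #5: 0→3→8→7 bottleneck 1, total now 33
augment #6: 0→9→10→7 bottleneck 6, total now 39
augment #7: 0→3→1→8→7 bottleneck 4, total now 43
augment #8: 0→3→1→10→7 bottleneck 8, total now 51
augment #9: 0→3→2→4→7 bottleneck 12, total now 63
augment #10: 0→9→5→10→7 bottleneck 8, total now 71
augment #11: 0→6→9→5→10→7 bottleneck 1, total now 72
augment #12: 0→6→9→3→2→4→7 bottleneck 2, total now 74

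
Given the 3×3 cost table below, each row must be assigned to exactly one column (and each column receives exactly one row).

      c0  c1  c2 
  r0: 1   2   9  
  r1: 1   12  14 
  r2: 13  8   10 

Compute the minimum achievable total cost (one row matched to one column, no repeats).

Minimum assignment cost: 13

optimal assignment: row0→col1 (cost 2), row1→col0 (cost 1), row2→col2 (cost 10)
total = 2 + 1 + 10 = 13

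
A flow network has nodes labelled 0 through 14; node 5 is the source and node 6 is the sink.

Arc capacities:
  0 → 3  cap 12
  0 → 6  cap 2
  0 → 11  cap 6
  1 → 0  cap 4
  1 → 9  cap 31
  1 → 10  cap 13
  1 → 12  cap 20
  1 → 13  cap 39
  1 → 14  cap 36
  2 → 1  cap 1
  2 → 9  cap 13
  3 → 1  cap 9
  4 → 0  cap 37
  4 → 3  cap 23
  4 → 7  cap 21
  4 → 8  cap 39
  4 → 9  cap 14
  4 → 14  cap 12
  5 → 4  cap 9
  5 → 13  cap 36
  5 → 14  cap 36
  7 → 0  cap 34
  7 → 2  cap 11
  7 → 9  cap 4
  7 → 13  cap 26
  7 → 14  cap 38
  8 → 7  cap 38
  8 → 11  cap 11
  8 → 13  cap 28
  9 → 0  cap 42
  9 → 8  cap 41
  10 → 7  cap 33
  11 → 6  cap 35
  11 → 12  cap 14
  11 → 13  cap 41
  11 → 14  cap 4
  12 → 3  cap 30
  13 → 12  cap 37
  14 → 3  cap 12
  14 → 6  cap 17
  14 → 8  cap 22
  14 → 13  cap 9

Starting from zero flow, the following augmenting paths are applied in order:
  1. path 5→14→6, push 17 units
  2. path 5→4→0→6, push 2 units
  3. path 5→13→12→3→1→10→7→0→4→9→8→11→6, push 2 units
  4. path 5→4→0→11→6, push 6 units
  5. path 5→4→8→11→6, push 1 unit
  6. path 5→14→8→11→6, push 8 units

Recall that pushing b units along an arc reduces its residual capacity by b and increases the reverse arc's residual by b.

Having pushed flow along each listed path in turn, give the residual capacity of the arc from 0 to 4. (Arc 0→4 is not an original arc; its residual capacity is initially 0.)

after path 1 (5→14→6, push 17): res(0,4)=0
after path 2 (5→4→0→6, push 2): res(0,4)=2
after path 3 (5→13→12→3→1→10→7→0→4→9→8→11→6, push 2): res(0,4)=0
after path 4 (5→4→0→11→6, push 6): res(0,4)=6
after path 5 (5→4→8→11→6, push 1): res(0,4)=6
after path 6 (5→14→8→11→6, push 8): res(0,4)=6

Residual capacity of (0,4): 6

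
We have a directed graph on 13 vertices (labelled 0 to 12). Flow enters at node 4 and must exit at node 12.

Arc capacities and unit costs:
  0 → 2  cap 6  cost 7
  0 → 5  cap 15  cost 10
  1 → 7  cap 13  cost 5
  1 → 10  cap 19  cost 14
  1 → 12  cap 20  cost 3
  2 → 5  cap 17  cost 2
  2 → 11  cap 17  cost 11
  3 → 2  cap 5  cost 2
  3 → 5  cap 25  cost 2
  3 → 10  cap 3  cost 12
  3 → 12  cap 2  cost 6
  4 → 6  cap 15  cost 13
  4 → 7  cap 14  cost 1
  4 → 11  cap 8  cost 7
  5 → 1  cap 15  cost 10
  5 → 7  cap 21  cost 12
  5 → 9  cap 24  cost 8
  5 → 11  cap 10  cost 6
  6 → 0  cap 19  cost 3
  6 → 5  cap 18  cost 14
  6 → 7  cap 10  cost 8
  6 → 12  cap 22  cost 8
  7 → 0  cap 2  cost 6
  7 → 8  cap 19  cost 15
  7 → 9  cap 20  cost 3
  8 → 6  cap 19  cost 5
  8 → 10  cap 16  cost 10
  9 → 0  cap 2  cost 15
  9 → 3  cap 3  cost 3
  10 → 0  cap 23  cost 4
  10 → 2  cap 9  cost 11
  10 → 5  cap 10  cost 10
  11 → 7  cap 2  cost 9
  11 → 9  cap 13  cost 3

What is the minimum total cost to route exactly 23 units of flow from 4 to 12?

Minimum cost for 23 units: 508

shortest-cost path #1: 4→7→9→3→12 push 2 @ unit cost 13 (adds 26)
shortest-cost path #2: 4→6→12 push 15 @ unit cost 21 (adds 315)
shortest-cost path #3: 4→7→9→3→5→1→12 push 1 @ unit cost 22 (adds 22)
shortest-cost path #4: 4→7→8→6→12 push 5 @ unit cost 29 (adds 145)
total cost = 508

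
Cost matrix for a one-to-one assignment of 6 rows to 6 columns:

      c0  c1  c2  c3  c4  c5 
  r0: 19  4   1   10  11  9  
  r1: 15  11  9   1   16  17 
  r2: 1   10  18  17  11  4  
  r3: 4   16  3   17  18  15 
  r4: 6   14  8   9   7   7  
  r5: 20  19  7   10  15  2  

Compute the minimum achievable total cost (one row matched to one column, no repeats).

optimal assignment: row0→col1 (cost 4), row1→col3 (cost 1), row2→col0 (cost 1), row3→col2 (cost 3), row4→col4 (cost 7), row5→col5 (cost 2)
total = 4 + 1 + 1 + 3 + 7 + 2 = 18

Minimum assignment cost: 18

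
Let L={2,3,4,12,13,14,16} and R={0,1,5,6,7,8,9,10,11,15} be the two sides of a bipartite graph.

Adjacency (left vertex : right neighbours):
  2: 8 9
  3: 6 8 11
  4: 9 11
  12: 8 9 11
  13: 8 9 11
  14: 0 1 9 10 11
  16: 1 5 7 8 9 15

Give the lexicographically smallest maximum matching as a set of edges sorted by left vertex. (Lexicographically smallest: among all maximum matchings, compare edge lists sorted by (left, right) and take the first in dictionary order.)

|M| = 6 (so the lex-smallest maximum matching has 6 edges)
process left vertices in ascending order; for each, take the smallest-labelled available neighbour that still permits 6 edges overall, or leave it unmatched if none does
lex-smallest matching: {2-8, 3-6, 4-9, 12-11, 14-0, 16-1}

Lex-smallest maximum matching: {(2,8), (3,6), (4,9), (12,11), (14,0), (16,1)}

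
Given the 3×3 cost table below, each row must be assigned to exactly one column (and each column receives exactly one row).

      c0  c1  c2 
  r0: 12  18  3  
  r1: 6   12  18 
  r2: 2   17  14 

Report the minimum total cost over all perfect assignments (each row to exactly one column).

Minimum assignment cost: 17

optimal assignment: row0→col2 (cost 3), row1→col1 (cost 12), row2→col0 (cost 2)
total = 3 + 12 + 2 = 17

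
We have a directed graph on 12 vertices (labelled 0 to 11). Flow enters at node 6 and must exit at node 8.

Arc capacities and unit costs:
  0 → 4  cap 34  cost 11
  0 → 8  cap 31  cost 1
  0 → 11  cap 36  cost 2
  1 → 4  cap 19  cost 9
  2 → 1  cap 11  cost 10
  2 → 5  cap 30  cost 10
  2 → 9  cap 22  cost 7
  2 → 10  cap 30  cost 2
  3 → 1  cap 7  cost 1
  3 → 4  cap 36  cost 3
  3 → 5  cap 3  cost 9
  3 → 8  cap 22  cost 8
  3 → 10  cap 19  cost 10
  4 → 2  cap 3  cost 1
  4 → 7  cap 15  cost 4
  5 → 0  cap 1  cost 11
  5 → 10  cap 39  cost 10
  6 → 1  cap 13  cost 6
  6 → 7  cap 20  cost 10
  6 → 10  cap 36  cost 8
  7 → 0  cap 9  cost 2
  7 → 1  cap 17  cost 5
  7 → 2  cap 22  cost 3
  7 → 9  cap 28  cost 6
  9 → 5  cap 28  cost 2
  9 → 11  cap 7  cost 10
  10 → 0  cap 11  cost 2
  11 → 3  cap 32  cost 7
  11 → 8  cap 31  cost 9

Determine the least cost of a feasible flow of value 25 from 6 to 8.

Minimum cost for 25 units: 408

shortest-cost path #1: 6→10→0→8 push 11 @ unit cost 11 (adds 121)
shortest-cost path #2: 6→7→0→8 push 9 @ unit cost 13 (adds 117)
shortest-cost path #3: 6→7→9→5→0→8 push 1 @ unit cost 30 (adds 30)
shortest-cost path #4: 6→7→9→11→8 push 4 @ unit cost 35 (adds 140)
total cost = 408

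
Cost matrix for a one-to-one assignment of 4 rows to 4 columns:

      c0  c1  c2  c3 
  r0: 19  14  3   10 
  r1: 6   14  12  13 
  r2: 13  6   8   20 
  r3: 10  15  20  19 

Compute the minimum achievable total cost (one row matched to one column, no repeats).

Minimum assignment cost: 32

optimal assignment: row0→col2 (cost 3), row1→col3 (cost 13), row2→col1 (cost 6), row3→col0 (cost 10)
total = 3 + 13 + 6 + 10 = 32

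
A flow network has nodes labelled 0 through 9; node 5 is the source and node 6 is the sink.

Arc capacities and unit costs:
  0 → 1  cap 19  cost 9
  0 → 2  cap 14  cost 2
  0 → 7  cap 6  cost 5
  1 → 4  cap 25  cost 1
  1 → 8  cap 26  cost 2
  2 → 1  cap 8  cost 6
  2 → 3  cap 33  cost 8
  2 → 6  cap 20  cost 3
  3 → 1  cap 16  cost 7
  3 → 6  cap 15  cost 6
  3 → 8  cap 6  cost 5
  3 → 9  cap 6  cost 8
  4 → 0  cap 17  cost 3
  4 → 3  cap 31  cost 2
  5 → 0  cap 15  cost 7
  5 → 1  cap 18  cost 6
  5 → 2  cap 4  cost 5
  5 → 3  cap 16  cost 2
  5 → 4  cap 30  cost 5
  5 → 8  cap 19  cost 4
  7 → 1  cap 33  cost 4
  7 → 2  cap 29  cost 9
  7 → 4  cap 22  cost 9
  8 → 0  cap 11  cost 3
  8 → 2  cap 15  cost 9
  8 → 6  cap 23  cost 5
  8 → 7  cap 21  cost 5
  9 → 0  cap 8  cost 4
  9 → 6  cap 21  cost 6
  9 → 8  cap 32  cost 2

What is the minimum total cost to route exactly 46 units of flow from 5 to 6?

Minimum cost for 46 units: 419

shortest-cost path #1: 5→2→6 push 4 @ unit cost 8 (adds 32)
shortest-cost path #2: 5→3→6 push 15 @ unit cost 8 (adds 120)
shortest-cost path #3: 5→8→6 push 19 @ unit cost 9 (adds 171)
shortest-cost path #4: 5→0→2→6 push 8 @ unit cost 12 (adds 96)
total cost = 419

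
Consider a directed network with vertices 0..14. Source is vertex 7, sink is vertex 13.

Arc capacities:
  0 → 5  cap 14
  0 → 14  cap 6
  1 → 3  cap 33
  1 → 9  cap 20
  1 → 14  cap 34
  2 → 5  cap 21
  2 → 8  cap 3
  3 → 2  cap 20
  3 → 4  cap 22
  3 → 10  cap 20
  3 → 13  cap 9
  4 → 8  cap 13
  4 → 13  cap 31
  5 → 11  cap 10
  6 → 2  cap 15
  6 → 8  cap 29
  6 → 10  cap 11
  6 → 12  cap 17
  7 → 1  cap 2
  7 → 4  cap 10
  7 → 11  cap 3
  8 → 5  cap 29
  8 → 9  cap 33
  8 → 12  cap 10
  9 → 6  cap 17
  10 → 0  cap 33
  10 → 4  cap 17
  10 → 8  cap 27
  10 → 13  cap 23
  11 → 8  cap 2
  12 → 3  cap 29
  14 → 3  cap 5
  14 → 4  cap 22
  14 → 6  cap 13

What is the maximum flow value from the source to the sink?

augment #1: 7→4→13 bottleneck 10, total now 10
augment #2: 7→1→3→13 bottleneck 2, total now 12
augment #3: 7→11→8→12→3→13 bottleneck 2, total now 14

Maximum flow value: 14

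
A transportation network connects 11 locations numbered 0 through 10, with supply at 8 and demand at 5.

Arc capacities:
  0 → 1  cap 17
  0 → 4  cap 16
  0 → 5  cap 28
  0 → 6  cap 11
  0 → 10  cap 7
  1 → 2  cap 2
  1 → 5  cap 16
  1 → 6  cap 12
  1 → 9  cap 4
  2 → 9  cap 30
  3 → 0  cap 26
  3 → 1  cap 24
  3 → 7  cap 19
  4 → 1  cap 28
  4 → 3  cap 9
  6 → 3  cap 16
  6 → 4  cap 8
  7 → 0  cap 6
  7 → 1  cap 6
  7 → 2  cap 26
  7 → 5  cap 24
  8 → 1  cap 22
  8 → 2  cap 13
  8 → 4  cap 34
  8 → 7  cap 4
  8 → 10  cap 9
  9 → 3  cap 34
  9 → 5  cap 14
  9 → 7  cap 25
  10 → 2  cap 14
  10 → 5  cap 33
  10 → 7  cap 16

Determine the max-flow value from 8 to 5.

Maximum flow value: 69

augment #1: 8→1→5 bottleneck 16, total now 16
augment #2: 8→7→5 bottleneck 4, total now 20
augment #3: 8→10→5 bottleneck 9, total now 29
augment #4: 8→1→9→5 bottleneck 4, total now 33
augment #5: 8→2→9→5 bottleneck 10, total now 43
augment #6: 8→2→9→7→5 bottleneck 3, total now 46
augment #7: 8→4→3→0→5 bottleneck 9, total now 55
augment #8: 8→1→2→9→7→5 bottleneck 2, total now 57
augment #9: 8→4→1→6→3→0→5 bottleneck 12, total now 69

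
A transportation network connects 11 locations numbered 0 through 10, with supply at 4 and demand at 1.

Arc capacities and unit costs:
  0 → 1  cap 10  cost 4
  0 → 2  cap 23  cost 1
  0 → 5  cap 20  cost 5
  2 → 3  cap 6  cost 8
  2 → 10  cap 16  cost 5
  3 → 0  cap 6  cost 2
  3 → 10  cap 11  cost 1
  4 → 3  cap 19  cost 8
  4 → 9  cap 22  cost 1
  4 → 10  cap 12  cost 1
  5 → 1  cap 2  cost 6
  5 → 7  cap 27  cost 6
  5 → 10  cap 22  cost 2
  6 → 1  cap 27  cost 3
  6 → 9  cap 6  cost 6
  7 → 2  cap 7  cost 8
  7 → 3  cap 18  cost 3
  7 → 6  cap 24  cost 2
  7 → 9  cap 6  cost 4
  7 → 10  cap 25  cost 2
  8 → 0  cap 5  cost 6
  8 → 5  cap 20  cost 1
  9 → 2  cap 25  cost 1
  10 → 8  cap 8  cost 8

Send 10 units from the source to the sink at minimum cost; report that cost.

Minimum cost for 10 units: 154

shortest-cost path #1: 4→3→0→1 push 6 @ unit cost 14 (adds 84)
shortest-cost path #2: 4→10→8→5→1 push 2 @ unit cost 16 (adds 32)
shortest-cost path #3: 4→10→8→0→1 push 2 @ unit cost 19 (adds 38)
total cost = 154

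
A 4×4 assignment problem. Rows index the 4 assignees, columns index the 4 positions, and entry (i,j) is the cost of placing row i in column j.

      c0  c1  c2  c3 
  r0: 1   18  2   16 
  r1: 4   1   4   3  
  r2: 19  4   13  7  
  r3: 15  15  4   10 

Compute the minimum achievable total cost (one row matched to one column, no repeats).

optimal assignment: row0→col0 (cost 1), row1→col3 (cost 3), row2→col1 (cost 4), row3→col2 (cost 4)
total = 1 + 3 + 4 + 4 = 12

Minimum assignment cost: 12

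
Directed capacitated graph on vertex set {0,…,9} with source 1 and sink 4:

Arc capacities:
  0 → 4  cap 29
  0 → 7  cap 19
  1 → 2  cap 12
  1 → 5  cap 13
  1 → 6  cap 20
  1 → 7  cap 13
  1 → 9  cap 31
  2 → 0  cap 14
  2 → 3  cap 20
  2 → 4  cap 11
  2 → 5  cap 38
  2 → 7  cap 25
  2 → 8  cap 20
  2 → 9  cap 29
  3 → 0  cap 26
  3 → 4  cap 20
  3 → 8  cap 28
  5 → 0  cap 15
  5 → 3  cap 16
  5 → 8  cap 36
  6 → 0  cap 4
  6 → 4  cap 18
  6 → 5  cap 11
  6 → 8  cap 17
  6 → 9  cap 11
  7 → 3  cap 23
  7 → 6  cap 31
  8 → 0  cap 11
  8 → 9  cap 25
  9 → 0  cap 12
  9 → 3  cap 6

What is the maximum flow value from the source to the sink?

Maximum flow value: 76

augment #1: 1→2→4 bottleneck 11, total now 11
augment #2: 1→6→4 bottleneck 18, total now 29
augment #3: 1→2→0→4 bottleneck 1, total now 30
augment #4: 1→5→0→4 bottleneck 13, total now 43
augment #5: 1→6→0→4 bottleneck 2, total now 45
augment #6: 1→7→3→4 bottleneck 13, total now 58
augment #7: 1→9→0→4 bottleneck 12, total now 70
augment #8: 1→9→3→4 bottleneck 6, total now 76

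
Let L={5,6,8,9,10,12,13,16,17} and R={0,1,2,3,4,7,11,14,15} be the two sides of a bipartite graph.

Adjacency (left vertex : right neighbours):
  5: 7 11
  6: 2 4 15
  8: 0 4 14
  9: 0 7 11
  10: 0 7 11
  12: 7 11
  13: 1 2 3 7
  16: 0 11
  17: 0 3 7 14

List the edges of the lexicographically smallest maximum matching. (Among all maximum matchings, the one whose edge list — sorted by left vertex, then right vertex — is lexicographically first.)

Lex-smallest maximum matching: {(5,7), (6,2), (8,4), (9,0), (10,11), (13,1), (17,3)}

|M| = 7 (so the lex-smallest maximum matching has 7 edges)
process left vertices in ascending order; for each, take the smallest-labelled available neighbour that still permits 7 edges overall, or leave it unmatched if none does
lex-smallest matching: {5-7, 6-2, 8-4, 9-0, 10-11, 13-1, 17-3}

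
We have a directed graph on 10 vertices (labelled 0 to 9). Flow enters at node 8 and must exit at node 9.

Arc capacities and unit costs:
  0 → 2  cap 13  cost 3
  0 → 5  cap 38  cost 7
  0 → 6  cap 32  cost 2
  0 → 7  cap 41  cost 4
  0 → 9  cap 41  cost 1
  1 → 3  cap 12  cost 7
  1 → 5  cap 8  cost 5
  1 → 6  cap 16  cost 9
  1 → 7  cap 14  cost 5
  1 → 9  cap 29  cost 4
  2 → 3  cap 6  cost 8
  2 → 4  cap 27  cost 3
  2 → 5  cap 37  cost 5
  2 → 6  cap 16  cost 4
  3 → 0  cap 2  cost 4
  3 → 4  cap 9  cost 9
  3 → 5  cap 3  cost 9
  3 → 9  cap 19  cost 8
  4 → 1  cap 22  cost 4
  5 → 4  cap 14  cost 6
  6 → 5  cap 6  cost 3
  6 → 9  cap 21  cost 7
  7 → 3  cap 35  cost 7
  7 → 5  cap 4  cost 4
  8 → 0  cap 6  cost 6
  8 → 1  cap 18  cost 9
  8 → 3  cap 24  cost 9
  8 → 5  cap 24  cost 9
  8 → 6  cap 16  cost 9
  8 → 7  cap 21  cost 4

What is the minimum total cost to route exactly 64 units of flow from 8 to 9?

Minimum cost for 64 units: 949

shortest-cost path #1: 8→0→9 push 6 @ unit cost 7 (adds 42)
shortest-cost path #2: 8→1→9 push 18 @ unit cost 13 (adds 234)
shortest-cost path #3: 8→3→0→9 push 2 @ unit cost 14 (adds 28)
shortest-cost path #4: 8→6→9 push 16 @ unit cost 16 (adds 256)
shortest-cost path #5: 8→3→9 push 19 @ unit cost 17 (adds 323)
shortest-cost path #6: 8→7→5→4→1→9 push 3 @ unit cost 22 (adds 66)
total cost = 949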